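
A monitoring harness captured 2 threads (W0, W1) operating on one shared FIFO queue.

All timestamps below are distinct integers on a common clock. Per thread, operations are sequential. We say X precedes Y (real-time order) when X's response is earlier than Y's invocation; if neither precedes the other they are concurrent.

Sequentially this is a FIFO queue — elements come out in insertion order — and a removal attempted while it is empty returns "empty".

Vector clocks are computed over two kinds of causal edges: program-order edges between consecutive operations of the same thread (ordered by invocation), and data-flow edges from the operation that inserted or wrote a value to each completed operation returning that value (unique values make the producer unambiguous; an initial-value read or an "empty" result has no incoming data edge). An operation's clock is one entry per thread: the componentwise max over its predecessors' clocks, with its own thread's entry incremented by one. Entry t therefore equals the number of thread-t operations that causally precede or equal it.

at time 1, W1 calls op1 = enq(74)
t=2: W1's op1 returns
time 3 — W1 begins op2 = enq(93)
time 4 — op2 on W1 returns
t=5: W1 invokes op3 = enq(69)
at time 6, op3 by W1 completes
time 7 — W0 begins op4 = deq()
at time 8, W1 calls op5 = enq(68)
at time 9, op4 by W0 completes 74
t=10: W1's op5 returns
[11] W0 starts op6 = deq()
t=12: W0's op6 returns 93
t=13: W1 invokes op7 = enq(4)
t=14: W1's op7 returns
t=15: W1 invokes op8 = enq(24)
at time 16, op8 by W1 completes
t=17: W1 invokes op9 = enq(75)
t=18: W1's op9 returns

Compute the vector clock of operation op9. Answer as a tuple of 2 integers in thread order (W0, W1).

(0, 7)

op1 (invocation 1): nothing precedes it; W1's component alone gives (0, 1)
op2 (invocation 3): componentwise max over VC(op1)=(0, 1), +1 at W1, giving (0, 2)
op4 (invocation 7): componentwise max over VC(op1)=(0, 1), +1 at W0, giving (1, 1)
op3 (invocation 5): componentwise max over VC(op2)=(0, 2), +1 at W1, giving (0, 3)
op5 (invocation 8): componentwise max over VC(op3)=(0, 3), +1 at W1, giving (0, 4)
op6 (invocation 11): componentwise max over VC(op2)=(0, 2), VC(op4)=(1, 1), +1 at W0, giving (2, 2)
op7 (invocation 13): componentwise max over VC(op5)=(0, 4), +1 at W1, giving (0, 5)
op8 (invocation 15): componentwise max over VC(op7)=(0, 5), +1 at W1, giving (0, 6)
op9 (invocation 17): componentwise max over VC(op8)=(0, 6), +1 at W1, giving (0, 7)
target: VC(op9) = (0, 7)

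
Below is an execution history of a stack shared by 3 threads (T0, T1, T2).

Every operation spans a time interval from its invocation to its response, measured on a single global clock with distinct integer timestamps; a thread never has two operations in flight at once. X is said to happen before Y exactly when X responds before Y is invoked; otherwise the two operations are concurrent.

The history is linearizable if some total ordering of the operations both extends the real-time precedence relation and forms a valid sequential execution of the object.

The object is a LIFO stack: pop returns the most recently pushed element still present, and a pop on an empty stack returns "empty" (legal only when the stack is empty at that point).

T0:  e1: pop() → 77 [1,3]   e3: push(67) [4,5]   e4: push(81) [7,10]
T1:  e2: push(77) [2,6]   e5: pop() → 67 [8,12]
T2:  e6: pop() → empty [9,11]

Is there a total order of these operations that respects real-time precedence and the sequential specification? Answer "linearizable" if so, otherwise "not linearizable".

linearizable

witness order: e2, e1, e3, e5, e6, e4
step 1: e2 push(77) — stack <77>
step 2: e1 pop() → 77 — stack <>
step 3: e3 push(67) — stack <67>
step 4: e5 pop() → 67 — stack <>
step 5: e6 pop() → empty — stack <>
step 6: e4 push(81) — stack <81>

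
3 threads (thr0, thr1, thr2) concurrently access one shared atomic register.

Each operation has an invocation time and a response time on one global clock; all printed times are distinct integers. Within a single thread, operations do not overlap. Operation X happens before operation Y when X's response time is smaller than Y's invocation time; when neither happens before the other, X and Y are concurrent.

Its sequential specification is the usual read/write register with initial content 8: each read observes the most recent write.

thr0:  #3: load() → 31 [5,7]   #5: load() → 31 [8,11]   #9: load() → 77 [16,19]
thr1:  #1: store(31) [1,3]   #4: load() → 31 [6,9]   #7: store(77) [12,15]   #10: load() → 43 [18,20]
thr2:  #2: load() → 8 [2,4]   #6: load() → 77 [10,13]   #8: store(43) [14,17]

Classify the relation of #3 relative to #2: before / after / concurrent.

#3 spans [5,7], #2 spans [2,4]
resp(#2)=4 < inv(#3)=5

after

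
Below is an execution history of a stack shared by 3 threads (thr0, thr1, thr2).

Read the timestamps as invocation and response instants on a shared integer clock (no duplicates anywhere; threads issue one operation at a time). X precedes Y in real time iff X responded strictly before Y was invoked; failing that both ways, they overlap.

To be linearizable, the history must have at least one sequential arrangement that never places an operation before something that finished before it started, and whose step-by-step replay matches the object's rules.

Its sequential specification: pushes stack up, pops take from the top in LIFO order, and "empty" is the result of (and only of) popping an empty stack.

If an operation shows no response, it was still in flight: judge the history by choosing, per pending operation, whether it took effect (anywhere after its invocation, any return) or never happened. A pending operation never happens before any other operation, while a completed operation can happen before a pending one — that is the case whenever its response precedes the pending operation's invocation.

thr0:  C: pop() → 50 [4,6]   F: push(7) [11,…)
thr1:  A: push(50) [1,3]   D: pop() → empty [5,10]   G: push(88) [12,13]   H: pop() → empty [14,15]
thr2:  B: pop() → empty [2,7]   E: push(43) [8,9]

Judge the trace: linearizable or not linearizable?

through event 14 a valid linearization exists; event 15 (H responding at time 15) ends that
real-time-consistent orders of the 7 completed operations: 11 — all fail the stack replay
no escape via the 1 pending operation (F): every completion choice fails
for example A, B, C, D, E, G, H (pending dropped) fails at step 2: B pop() → empty is not legal there
for example A, B, C, E, D, G, H (pending dropped) fails at step 2: B pop() → empty is not legal there

not linearizable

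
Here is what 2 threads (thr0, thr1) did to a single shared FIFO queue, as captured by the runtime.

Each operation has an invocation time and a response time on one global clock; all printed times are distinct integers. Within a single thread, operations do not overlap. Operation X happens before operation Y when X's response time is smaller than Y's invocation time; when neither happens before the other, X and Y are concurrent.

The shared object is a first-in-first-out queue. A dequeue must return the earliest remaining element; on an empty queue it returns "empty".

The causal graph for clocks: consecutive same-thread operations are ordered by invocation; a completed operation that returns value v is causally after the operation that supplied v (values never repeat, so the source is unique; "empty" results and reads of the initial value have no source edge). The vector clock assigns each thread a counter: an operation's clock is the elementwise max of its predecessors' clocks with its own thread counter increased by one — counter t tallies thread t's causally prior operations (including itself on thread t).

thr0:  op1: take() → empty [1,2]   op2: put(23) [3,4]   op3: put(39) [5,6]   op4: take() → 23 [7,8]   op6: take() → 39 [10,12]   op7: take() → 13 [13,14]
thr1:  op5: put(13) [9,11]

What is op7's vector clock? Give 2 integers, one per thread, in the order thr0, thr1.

op5 (invocation 9): nothing precedes it; thr1's component alone gives (0, 1)
op1 (invocation 1): nothing precedes it; thr0's component alone gives (1, 0)
op2, invoked 3, takes VC(op1)=(1, 0) under max, adds 1 for thr0 → (2, 0)
op3, invoked 5, takes VC(op2)=(2, 0) under max, adds 1 for thr0 → (3, 0)
op4, invoked 7, takes VC(op2)=(2, 0), VC(op3)=(3, 0) under max, adds 1 for thr0 → (4, 0)
op6, invoked 10, takes VC(op3)=(3, 0), VC(op4)=(4, 0) under max, adds 1 for thr0 → (5, 0)
op7, invoked 13, takes VC(op5)=(0, 1), VC(op6)=(5, 0) under max, adds 1 for thr0 → (6, 1)
target: VC(op7) = (6, 1)

(6, 1)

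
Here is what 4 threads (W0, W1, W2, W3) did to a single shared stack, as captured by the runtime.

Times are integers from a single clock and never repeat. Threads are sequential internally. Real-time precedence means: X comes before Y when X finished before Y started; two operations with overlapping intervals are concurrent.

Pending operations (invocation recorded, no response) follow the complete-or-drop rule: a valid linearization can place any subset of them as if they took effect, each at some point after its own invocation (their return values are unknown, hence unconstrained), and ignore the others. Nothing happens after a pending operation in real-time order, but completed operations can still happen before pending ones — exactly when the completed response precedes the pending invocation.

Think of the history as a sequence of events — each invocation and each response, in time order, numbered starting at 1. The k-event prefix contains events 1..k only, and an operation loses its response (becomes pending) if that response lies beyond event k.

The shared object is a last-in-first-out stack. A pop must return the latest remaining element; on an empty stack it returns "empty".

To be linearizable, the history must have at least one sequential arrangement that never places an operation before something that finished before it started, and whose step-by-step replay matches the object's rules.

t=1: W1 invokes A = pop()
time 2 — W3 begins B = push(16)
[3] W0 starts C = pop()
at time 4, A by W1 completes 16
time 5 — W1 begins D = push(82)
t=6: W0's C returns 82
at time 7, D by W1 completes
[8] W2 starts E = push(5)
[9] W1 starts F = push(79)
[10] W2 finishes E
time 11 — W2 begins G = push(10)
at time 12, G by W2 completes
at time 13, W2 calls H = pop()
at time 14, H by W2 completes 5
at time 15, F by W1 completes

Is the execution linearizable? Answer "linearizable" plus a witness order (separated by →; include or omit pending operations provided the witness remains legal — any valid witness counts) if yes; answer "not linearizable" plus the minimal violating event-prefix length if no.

the violation lands at event 14, H's response at time 14: events 1..13 linearize, events 1..14 do not
no legal order exists: 3 real-time-consistent candidates over 6 completed stack operations, all rejected
include/drop combinations of the 2 pending operations (B, F) were all tried; none helps
take A, C, D, E, G, H (pending dropped): step 1 already fails, because A pop() → 16 cannot occur there
take A, D, C, E, G, H (pending dropped): step 1 already fails, because A pop() → 16 cannot occur there

not linearizable — minimal violating prefix: 14 events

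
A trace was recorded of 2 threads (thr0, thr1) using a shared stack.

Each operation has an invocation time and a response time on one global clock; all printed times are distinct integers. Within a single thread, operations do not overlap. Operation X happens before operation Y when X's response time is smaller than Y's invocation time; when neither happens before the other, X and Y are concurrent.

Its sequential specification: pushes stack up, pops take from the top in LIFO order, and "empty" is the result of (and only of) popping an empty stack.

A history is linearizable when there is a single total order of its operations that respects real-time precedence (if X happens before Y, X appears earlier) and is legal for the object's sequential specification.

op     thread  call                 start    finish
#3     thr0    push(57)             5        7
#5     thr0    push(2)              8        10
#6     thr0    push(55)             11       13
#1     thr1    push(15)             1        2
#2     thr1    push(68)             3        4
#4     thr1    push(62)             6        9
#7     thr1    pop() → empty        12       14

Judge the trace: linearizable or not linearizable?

not linearizable

cut after 13 events: linearizable; cut after 14 events (#7 responds, time 14): not linearizable
no legal order exists: 6 real-time-consistent candidates over 7 completed stack operations, all rejected
take #1, #2, #3, #4, #5, #6, #7: step 7 already fails, because #7 pop() → empty cannot occur there
take #1, #2, #3, #4, #5, #7, #6: step 6 already fails, because #7 pop() → empty cannot occur there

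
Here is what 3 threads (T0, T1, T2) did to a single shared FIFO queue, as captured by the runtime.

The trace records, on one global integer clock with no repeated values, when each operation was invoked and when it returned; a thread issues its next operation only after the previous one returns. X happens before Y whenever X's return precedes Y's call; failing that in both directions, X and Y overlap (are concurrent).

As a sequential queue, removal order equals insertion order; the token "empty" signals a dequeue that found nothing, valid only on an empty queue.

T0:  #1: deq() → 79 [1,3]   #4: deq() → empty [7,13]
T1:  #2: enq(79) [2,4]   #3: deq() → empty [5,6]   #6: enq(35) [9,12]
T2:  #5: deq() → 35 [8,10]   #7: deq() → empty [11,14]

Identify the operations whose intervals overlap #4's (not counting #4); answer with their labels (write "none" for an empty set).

#4 spans [7,13]; an op avoiding the whole window 7..13 is ordered, any other is concurrent
#1 [1,3]: before
#2 [2,4]: before
#3 [5,6]: before
#5 [8,10]: concurrent
#6 [9,12]: concurrent
#7 [11,14]: concurrent

#5, #6, #7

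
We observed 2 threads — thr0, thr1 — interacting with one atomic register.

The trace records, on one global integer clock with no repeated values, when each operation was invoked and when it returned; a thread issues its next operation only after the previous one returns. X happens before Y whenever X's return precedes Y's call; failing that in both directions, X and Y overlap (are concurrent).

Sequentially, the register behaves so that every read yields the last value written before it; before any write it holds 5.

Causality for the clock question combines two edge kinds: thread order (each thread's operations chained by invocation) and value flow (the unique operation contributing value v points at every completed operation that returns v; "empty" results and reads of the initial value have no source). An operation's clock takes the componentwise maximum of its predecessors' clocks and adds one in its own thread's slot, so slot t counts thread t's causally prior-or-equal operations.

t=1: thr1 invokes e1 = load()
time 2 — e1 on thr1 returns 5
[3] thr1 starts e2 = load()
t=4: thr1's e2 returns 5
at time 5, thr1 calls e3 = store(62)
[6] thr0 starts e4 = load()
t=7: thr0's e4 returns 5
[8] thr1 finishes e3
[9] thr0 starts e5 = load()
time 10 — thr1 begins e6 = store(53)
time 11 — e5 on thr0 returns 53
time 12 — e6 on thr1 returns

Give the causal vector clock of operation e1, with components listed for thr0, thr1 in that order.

(0, 1)

e1 (invocation 1): nothing precedes it; thr1's component alone gives (0, 1)
e4 (invocation 6): nothing precedes it; thr0's component alone gives (1, 0)
invoked at 3, e2 merges VC(e1)=(0, 1) and bumps thr1's slot → (0, 2)
invoked at 5, e3 merges VC(e2)=(0, 2) and bumps thr1's slot → (0, 3)
invoked at 10, e6 merges VC(e3)=(0, 3) and bumps thr1's slot → (0, 4)
invoked at 9, e5 merges VC(e4)=(1, 0), VC(e6)=(0, 4) and bumps thr0's slot → (2, 4)
target: VC(e1) = (0, 1)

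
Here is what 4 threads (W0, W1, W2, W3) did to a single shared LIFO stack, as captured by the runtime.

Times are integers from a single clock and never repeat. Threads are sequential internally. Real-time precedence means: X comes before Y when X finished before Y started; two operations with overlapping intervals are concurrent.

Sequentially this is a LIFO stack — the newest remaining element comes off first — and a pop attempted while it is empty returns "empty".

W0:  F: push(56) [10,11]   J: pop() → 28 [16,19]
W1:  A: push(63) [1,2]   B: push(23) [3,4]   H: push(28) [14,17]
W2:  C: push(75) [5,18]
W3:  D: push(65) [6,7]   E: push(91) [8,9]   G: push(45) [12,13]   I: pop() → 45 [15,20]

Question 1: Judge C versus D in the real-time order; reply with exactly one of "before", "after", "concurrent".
C spans [5,18], D spans [6,7]
the intervals overlap in both directions

concurrent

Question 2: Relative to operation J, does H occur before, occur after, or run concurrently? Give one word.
H spans [14,17], J spans [16,19]
the intervals overlap in both directions

concurrent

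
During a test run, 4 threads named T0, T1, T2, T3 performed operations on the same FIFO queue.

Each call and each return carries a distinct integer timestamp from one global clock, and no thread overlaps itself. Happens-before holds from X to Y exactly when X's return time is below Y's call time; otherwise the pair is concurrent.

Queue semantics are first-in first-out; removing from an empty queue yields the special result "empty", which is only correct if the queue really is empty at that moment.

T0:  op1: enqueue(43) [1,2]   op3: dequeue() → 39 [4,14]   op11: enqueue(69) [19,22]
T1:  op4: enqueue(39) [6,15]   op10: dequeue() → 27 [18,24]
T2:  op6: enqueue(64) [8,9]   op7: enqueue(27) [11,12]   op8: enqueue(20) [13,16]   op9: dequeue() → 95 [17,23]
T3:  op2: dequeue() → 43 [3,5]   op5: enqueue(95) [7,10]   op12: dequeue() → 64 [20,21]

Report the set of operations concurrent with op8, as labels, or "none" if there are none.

concurrent with op8 ([13,16]): every op whose interval crosses 13..16
op1 [1,2]: before
op2 [3,5]: before
op3 [4,14]: concurrent
op4 [6,15]: concurrent
op5 [7,10]: before
op6 [8,9]: before
op7 [11,12]: before
op9 [17,23]: after
op10 [18,24]: after
op11 [19,22]: after
op12 [20,21]: after

op3, op4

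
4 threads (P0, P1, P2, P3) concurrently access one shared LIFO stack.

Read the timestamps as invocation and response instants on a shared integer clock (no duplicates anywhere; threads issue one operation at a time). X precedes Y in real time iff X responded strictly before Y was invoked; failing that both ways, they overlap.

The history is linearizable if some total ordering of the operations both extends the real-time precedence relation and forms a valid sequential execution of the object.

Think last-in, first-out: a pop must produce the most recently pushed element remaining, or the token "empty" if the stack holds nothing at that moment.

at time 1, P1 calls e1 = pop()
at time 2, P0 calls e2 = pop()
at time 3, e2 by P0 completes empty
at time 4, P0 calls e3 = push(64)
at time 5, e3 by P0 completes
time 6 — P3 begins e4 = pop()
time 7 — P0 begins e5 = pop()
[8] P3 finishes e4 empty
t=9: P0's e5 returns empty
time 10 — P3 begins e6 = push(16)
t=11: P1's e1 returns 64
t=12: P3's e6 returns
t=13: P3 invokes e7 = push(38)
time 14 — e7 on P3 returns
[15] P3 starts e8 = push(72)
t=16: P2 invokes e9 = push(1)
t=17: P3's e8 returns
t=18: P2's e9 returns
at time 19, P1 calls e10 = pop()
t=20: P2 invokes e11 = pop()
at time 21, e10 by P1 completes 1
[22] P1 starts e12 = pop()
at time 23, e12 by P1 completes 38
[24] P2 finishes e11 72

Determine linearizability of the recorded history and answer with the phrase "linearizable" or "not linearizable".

one valid linearization: e2, e3, e1, e4, e5, e6, e7, e8, e9, e10, e11, e12
after step 1 (e2 pop() → empty): stack <>
after step 2 (e3 push(64)): stack <64>
after step 3 (e1 pop() → 64): stack <>
after step 4 (e4 pop() → empty): stack <>
after step 5 (e5 pop() → empty): stack <>
after step 6 (e6 push(16)): stack <16>
after step 7 (e7 push(38)): stack <16,38>
after step 8 (e8 push(72)): stack <16,38,72>
after step 9 (e9 push(1)): stack <16,38,72,1>
after step 10 (e10 pop() → 1): stack <16,38,72>
after step 11 (e11 pop() → 72): stack <16,38>
after step 12 (e12 pop() → 38): stack <16>

linearizable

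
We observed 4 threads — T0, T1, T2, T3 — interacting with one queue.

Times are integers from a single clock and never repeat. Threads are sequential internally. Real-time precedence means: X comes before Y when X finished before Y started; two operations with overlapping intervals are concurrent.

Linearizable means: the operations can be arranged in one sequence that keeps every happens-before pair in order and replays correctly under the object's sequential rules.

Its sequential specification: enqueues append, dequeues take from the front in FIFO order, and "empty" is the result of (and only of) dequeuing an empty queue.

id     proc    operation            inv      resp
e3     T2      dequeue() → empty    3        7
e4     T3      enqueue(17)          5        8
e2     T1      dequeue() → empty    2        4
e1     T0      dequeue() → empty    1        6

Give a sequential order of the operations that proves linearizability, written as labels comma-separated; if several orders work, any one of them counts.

e1, e2, e3, e4

1. e1 dequeue() → empty, leaving queue <>
2. e2 dequeue() → empty, leaving queue <>
3. e3 dequeue() → empty, leaving queue <>
4. e4 enqueue(17), leaving queue <17>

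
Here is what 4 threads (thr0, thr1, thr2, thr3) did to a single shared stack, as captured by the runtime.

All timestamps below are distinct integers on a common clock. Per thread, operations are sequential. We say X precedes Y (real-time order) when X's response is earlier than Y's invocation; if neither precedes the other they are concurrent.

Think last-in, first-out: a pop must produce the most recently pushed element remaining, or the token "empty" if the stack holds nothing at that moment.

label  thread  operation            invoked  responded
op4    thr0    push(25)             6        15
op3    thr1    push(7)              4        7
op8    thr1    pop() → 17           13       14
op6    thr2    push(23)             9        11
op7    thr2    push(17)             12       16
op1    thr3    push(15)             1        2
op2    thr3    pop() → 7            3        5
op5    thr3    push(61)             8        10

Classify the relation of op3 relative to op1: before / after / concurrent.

after

op3 spans [4,7], op1 spans [1,2]
resp(op1)=2 < inv(op3)=4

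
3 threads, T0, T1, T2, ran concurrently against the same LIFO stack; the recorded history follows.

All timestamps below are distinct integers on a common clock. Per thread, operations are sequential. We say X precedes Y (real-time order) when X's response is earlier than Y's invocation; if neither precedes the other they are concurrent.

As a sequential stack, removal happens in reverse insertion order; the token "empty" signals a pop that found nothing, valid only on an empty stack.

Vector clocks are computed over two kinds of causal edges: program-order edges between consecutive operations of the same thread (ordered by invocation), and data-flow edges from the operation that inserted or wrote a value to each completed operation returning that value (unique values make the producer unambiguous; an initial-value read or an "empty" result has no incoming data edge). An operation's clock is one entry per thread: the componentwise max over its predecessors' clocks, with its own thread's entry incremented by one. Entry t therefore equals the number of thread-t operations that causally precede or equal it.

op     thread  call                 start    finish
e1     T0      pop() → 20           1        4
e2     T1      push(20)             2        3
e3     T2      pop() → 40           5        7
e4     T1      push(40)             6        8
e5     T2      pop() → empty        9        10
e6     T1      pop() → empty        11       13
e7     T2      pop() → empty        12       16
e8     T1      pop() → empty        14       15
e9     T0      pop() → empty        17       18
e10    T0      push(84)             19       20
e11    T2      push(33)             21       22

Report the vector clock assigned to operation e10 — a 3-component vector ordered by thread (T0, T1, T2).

(3, 1, 0)

VC(e2, invoked at 2): no causal predecessors; +1 on T1 → (0, 1, 0)
VC(e4, invoked at 6): max of VC(e2)=(0, 1, 0), then +1 on thread T1 → (0, 2, 0)
VC(e1, invoked at 1): max of VC(e2)=(0, 1, 0), then +1 on thread T0 → (1, 1, 0)
VC(e3, invoked at 5): max of VC(e4)=(0, 2, 0), then +1 on thread T2 → (0, 2, 1)
VC(e6, invoked at 11): max of VC(e4)=(0, 2, 0), then +1 on thread T1 → (0, 3, 0)
VC(e9, invoked at 17): max of VC(e1)=(1, 1, 0), then +1 on thread T0 → (2, 1, 0)
VC(e5, invoked at 9): max of VC(e3)=(0, 2, 1), then +1 on thread T2 → (0, 2, 2)
VC(e8, invoked at 14): max of VC(e6)=(0, 3, 0), then +1 on thread T1 → (0, 4, 0)
VC(e10, invoked at 19): max of VC(e9)=(2, 1, 0), then +1 on thread T0 → (3, 1, 0)
VC(e7, invoked at 12): max of VC(e5)=(0, 2, 2), then +1 on thread T2 → (0, 2, 3)
VC(e11, invoked at 21): max of VC(e7)=(0, 2, 3), then +1 on thread T2 → (0, 2, 4)
target: VC(e10) = (3, 1, 0)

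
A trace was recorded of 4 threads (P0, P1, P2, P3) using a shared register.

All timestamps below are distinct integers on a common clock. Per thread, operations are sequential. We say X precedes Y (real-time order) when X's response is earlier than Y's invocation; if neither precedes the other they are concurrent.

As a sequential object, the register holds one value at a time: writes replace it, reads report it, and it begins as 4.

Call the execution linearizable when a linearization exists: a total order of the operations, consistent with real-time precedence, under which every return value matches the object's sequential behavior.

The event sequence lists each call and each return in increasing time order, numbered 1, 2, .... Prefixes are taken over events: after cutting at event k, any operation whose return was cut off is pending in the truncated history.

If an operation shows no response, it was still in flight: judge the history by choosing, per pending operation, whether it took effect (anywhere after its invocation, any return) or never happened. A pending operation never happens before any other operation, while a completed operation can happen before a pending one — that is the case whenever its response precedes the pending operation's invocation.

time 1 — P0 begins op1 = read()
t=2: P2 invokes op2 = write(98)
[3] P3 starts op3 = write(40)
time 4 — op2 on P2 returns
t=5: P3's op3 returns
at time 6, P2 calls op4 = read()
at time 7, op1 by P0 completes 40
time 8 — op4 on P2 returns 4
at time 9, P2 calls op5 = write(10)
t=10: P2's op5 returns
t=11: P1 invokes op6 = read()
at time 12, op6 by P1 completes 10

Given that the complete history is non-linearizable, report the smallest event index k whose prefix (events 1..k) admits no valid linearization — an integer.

8

a valid linearization of events 1..7 exists, for instance op2, op3, op1:
after step 1 (op2 write(98)): value 98
after step 2 (op3 write(40)): value 40
after step 3 (op1 read() → 40): value 40
adding event 8 (op4 responds at 8) leaves no legal real-time order
e.g. op1, op2, op3, op4: illegal at step 1, since op1 read() → 40 cannot apply there
e.g. op1, op3, op2, op4: illegal at step 1, since op1 read() → 40 cannot apply there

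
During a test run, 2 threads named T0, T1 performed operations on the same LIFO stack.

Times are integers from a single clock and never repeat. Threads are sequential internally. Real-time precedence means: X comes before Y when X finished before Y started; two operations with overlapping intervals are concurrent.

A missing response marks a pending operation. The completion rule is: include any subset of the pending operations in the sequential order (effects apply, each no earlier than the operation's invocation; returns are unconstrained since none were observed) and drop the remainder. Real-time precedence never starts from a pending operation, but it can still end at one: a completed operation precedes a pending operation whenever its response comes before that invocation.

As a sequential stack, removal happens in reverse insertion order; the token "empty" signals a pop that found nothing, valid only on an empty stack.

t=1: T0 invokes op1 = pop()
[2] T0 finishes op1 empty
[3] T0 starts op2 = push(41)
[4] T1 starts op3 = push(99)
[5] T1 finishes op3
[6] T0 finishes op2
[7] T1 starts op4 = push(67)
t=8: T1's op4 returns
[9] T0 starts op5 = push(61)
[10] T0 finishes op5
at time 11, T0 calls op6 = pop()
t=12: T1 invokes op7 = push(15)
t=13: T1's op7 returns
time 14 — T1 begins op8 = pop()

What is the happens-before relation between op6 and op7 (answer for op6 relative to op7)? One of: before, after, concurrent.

op6 spans [11,…), op7 spans [12,13]
the intervals overlap in both directions

concurrent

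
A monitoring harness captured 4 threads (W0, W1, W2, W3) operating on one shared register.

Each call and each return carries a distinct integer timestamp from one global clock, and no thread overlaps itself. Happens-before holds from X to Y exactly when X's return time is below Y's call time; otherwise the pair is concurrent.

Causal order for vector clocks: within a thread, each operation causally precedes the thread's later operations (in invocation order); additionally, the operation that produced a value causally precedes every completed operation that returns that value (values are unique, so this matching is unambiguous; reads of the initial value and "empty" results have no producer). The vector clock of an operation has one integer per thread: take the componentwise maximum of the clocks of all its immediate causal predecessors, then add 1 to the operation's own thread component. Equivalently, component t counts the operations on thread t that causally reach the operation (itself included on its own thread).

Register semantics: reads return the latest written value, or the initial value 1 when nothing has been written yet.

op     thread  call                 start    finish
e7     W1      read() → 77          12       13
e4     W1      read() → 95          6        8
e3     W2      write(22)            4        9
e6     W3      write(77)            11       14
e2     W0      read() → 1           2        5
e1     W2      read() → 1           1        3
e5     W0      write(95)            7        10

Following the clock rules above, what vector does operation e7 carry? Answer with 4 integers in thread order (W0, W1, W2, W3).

root op e6, invoked 11: fresh clock plus W3's own tick → (0, 0, 0, 1)
root op e1, invoked 1: fresh clock plus W2's own tick → (0, 0, 1, 0)
root op e2, invoked 2: fresh clock plus W0's own tick → (1, 0, 0, 0)
invoked at 4, e3 merges VC(e1)=(0, 0, 1, 0) and bumps W2's slot → (0, 0, 2, 0)
invoked at 7, e5 merges VC(e2)=(1, 0, 0, 0) and bumps W0's slot → (2, 0, 0, 0)
invoked at 6, e4 merges VC(e5)=(2, 0, 0, 0) and bumps W1's slot → (2, 1, 0, 0)
invoked at 12, e7 merges VC(e4)=(2, 1, 0, 0), VC(e6)=(0, 0, 0, 1) and bumps W1's slot → (2, 2, 0, 1)
target: VC(e7) = (2, 2, 0, 1)

(2, 2, 0, 1)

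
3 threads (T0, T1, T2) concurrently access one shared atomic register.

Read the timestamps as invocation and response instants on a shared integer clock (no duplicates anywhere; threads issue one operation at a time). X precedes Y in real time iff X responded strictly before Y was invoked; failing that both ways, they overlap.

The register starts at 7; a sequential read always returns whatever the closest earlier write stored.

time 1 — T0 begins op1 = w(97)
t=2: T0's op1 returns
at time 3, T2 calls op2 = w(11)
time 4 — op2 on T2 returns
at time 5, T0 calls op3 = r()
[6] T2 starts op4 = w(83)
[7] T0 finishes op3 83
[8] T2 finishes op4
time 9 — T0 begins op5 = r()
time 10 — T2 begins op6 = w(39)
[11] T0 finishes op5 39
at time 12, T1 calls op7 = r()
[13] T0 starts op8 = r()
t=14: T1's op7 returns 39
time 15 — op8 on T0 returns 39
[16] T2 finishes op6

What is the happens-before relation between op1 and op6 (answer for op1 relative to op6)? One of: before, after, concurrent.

op1 spans [1,2], op6 spans [10,16]
resp(op1)=2 < inv(op6)=10

before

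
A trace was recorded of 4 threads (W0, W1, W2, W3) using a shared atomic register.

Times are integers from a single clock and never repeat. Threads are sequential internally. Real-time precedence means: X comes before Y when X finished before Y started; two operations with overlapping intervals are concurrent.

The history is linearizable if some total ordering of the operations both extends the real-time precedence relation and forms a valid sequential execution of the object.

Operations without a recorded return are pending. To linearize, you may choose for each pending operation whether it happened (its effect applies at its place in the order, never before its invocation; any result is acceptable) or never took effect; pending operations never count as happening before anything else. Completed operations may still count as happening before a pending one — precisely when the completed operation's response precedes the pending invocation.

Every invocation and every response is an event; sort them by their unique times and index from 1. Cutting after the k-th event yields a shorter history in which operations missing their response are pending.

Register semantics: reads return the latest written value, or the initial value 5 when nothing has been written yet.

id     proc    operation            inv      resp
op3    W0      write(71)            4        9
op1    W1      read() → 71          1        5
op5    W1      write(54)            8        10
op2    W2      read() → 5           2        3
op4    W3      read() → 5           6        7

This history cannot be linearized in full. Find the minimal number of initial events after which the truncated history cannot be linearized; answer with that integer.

7

a valid linearization of events 1..6 exists, for instance op2, op3, op1:
after step 1 (op2 read() → 5): value 5
after step 2 (op3 write(71) (pending, included)): value 71
after step 3 (op1 read() → 71): value 71
once event 7 joins (op4's response, time 7), exhaustive search finds no witness
including or dropping the 1 pending operation (op3) in any combination fails
take op1, op2, op4 (pending dropped): step 1 already fails, because op1 read() → 71 cannot occur there
take op2, op1, op4 (pending dropped): step 2 already fails, because op1 read() → 71 cannot occur there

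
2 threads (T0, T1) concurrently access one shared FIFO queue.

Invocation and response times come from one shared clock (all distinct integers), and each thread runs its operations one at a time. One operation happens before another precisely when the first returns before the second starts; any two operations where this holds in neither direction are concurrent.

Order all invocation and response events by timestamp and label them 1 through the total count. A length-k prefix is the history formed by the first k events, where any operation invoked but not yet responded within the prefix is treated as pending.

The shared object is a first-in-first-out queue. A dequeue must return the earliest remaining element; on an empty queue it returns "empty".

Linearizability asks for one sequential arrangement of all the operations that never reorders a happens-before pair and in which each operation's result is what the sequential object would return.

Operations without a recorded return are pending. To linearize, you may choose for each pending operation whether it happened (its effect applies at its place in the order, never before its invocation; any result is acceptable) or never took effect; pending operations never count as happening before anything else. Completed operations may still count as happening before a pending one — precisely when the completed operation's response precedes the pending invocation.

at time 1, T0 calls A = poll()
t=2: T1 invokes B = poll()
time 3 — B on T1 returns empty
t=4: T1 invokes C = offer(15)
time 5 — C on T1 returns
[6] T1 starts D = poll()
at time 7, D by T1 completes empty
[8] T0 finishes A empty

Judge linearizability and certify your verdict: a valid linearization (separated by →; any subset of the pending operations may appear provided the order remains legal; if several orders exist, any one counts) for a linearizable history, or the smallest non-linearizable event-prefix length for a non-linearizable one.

not linearizable — minimal violating prefix: 8 events

cut after 7 events: linearizable; cut after 8 events (A responds, time 8): not linearizable
real-time-consistent orders of the 4 completed operations: 4 — all fail the FIFO queue replay
sample order A, B, C, D stalls at step 4 — D poll() → empty has no legal effect
sample order B, A, C, D stalls at step 4 — D poll() → empty has no legal effect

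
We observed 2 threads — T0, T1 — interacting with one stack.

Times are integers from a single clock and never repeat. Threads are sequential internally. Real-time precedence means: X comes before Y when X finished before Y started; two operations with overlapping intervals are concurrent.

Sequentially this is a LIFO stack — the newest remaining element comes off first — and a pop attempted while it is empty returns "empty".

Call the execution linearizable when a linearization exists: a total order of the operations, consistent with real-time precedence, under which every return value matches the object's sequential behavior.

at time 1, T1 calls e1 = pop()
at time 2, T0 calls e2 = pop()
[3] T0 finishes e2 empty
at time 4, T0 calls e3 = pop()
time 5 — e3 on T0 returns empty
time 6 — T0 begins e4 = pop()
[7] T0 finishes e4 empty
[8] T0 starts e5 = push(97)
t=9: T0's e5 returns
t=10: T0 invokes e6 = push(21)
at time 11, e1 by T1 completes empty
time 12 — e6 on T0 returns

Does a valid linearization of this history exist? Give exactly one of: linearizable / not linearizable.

a witness: e1, e2, e3, e4, e5, e6
step 1: e1 pop() → empty — stack <>
step 2: e2 pop() → empty — stack <>
step 3: e3 pop() → empty — stack <>
step 4: e4 pop() → empty — stack <>
step 5: e5 push(97) — stack <97>
step 6: e6 push(21) — stack <97,21>

linearizable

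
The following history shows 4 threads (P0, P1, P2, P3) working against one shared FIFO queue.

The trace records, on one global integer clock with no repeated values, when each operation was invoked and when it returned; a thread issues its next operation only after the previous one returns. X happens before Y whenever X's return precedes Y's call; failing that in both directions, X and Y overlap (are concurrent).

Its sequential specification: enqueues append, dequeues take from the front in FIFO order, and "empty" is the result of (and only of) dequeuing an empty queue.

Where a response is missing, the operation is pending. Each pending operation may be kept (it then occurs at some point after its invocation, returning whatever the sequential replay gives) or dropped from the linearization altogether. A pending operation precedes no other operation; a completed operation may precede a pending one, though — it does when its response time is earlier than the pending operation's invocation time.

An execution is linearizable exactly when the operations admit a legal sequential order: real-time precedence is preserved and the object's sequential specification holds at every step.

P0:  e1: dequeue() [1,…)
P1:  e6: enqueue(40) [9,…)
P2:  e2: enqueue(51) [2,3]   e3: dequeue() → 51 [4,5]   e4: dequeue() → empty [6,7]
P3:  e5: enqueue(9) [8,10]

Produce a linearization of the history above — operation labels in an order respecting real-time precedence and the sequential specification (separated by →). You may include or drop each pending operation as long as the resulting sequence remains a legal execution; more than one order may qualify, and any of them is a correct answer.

e1 → e2 → e3 → e4 → e5

after step 1 (e1 dequeue() (pending, included)): queue <>
after step 2 (e2 enqueue(51)): queue <51>
after step 3 (e3 dequeue() → 51): queue <>
after step 4 (e4 dequeue() → empty): queue <>
after step 5 (e5 enqueue(9)): queue <9>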